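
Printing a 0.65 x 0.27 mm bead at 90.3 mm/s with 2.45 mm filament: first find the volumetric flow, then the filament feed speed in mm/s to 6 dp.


Q = 0.65 * 0.27 * 90.3 = 15.84765 mm^3/s
A_fil = pi*(2.45/2)^2 = 4.71435248 mm^2
v_feed = 15.84765 / 4.71435248 = 3.361575 mm/s


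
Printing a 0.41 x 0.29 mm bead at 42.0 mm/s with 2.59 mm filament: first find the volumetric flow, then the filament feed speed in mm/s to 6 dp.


Q = 0.41 * 0.29 * 42.0 = 4.9938 mm^3/s
A_fil = pi*(2.59/2)^2 = 5.26852942 mm^2
v_feed = 4.9938 / 5.26852942 = 0.947855 mm/s


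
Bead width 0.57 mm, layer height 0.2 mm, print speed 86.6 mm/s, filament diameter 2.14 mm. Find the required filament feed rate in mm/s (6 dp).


Q = 0.57 * 0.2 * 86.6 = 9.8724 mm^3/s
A_fil = pi*(2.14/2)^2 = 3.59680943 mm^2
v_feed = 9.8724 / 3.59680943 = 2.744766 mm/s


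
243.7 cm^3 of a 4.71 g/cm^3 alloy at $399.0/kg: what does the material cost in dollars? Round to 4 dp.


Mass = 243.7*4.71/1000 = 1.147827 kg
Cost = 1.147827 * 399.0 = 457.983 $


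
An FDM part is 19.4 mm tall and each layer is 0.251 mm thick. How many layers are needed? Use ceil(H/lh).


Layers = ceil(19.4/0.251) = 78


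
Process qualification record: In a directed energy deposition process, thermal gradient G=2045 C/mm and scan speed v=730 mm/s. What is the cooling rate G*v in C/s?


CR = 2045 * 730 = 1492850 C/s


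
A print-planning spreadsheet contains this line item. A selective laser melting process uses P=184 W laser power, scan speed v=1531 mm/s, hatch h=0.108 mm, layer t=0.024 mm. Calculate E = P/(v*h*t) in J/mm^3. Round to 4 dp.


E = 184 / (1531*0.108*0.024) = 46.3669 J/mm^3


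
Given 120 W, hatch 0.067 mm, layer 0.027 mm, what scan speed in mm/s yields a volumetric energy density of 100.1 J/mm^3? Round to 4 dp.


v = 120 / (100.1*0.067*0.027) = 662.6872 mm/s


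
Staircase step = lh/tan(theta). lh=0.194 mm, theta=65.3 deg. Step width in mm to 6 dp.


step = 0.194 / tan(65.3) = 0.08923 mm


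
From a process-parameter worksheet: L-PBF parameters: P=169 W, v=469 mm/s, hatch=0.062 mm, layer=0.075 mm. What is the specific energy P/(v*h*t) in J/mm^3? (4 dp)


Build rate = 469 * 0.062 * 0.075 = 2.18085 mm^3/s
SE = 169 / 2.18085 = 77.4927 J/mm^3


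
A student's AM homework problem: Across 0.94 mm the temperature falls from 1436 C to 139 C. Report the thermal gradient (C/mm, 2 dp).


G = (1436-139)/0.94 = 1379.79 C/mm


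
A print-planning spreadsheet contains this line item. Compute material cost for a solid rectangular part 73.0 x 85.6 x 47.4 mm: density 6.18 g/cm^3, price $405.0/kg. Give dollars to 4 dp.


V = 73.0 * 85.6 * 47.4 = 296193.12 mm^3 = 296.19312 cm^3
Mass = 296.19312 * 6.18 / 1000 = 1.83047348 kg
Cost = 1.83047348 * 405.0 = 741.3418 $


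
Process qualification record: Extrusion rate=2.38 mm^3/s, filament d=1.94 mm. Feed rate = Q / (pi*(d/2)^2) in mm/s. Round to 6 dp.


A = pi*(1.94/2)^2 = 2.955925
v = 2.38 / 2.955925 = 0.805163 mm/s


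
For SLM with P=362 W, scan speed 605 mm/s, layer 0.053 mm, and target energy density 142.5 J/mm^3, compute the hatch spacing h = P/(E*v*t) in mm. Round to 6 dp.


h = 362 / (142.5*605*0.053) = 0.079225 mm


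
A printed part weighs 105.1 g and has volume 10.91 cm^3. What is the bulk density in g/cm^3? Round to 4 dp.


rho = 105.1 / 10.91 = 9.6334 g/cm^3


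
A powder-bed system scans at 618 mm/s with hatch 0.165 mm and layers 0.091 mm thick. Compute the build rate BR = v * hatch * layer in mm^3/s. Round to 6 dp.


Rate = 618 * 0.165 * 0.091 = 9.27927 mm^3/s


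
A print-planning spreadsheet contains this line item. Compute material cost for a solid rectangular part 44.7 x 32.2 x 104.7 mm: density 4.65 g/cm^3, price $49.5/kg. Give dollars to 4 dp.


V = 44.7 * 32.2 * 104.7 = 150698.898 mm^3 = 150.698898 cm^3
Mass = 150.698898 * 4.65 / 1000 = 0.70074988 kg
Cost = 0.70074988 * 49.5 = 34.6871 $


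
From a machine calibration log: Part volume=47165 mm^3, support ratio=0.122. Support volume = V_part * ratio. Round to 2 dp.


V_support = 47165 * 0.122 = 5754.13 mm^3


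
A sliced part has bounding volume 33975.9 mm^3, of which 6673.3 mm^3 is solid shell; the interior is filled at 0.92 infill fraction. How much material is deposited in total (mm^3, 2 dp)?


V_infill = (33975.9 - 6673.3) * 0.92 = 25118.39
V_total = 6673.3 + 25118.39 = 31791.69 mm^3


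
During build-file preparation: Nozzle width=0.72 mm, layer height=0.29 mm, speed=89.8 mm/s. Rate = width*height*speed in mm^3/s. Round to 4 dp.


Rate = 0.72 * 0.29 * 89.8 = 18.7502 mm^3/s


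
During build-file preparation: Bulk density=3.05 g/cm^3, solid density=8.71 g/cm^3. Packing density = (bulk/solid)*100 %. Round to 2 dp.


Packing = (3.05/8.71)*100 = 35.02 %


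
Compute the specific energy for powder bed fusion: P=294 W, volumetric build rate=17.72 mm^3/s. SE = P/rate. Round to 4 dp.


SE = 294 / 17.72 = 16.5914 J/mm^3


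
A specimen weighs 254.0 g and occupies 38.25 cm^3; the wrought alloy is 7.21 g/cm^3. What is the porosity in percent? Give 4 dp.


rho_part = 254.0 / 38.25 = 6.64052288 g/cm^3
Porosity = (1 - 6.64052288/7.21)*100 = 7.8984 %


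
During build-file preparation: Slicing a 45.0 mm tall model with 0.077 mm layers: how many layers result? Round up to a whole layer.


Layers = ceil(45.0/0.077) = 585


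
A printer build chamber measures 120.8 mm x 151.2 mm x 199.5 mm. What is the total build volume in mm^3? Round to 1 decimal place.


V = 120.8 * 151.2 * 199.5 = 3643859.5 mm^3


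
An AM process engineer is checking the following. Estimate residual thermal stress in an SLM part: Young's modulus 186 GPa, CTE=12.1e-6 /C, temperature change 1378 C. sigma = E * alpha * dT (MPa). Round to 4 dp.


sigma = 186*1000 * 12.1e-6 * 1378 = 3101.3268 MPa


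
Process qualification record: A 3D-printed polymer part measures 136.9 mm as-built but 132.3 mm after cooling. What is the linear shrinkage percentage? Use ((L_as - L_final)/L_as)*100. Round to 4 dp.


Shrinkage = ((136.9-132.3)/136.9)*100 = 3.3601 %


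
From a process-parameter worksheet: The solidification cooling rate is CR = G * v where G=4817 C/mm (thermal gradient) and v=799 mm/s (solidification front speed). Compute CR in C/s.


CR = 4817 * 799 = 3848783 C/s


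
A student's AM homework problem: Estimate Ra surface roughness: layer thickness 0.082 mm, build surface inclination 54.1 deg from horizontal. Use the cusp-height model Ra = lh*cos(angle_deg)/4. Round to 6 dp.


Ra = 0.082 * cos(54.1) / 4 = 0.012021 mm


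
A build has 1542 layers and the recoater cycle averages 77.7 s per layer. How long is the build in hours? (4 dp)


t = 1542 * 77.7 / 3600 = 33.2815 hrs


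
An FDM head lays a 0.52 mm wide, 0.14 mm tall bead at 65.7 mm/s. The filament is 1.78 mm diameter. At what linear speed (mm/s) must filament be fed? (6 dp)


Q = 0.52 * 0.14 * 65.7 = 4.78296 mm^3/s
A_fil = pi*(1.78/2)^2 = 2.48845554 mm^2
v_feed = 4.78296 / 2.48845554 = 1.92206 mm/s


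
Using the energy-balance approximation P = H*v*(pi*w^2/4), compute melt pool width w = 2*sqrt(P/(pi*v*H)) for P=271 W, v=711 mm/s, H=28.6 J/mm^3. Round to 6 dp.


w = 2*sqrt(271/(pi*711*28.6)) = 0.130263 mm


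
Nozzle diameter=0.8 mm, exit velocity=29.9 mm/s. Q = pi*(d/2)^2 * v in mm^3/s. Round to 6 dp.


A = pi*(0.8/2)^2 = 0.50265482 mm^2
Q = 0.50265482 * 29.9 = 15.029379 mm^3/s


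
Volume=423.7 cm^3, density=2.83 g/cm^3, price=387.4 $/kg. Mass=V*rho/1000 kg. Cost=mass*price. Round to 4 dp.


Mass = 423.7*2.83/1000 = 1.199071 kg
Cost = 1.199071 * 387.4 = 464.5201 $


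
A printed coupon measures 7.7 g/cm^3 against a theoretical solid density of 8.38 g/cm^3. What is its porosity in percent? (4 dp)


Porosity = (1-7.7/8.38)*100 = 8.1146 %


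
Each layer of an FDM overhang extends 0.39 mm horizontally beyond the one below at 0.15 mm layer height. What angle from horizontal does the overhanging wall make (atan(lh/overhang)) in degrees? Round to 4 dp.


angle = atan(0.15/0.39) = 21.0375 degrees


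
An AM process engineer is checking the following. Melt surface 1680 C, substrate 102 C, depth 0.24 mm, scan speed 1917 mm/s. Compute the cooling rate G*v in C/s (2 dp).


G = (1680-102)/0.24 = 6575.0 C/mm
CR = 6575.0 * 1917 = 12604275.0 C/s


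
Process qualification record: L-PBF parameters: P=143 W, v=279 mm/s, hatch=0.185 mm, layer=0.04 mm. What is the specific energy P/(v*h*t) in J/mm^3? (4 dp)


Build rate = 279 * 0.185 * 0.04 = 2.0646 mm^3/s
SE = 143 / 2.0646 = 69.2628 J/mm^3


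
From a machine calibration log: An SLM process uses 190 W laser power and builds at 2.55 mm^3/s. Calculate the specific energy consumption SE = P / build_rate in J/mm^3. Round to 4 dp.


SE = 190 / 2.55 = 74.5098 J/mm^3


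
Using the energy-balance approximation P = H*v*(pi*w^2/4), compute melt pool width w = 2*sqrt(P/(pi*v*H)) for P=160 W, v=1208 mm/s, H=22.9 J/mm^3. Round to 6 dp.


w = 2*sqrt(160/(pi*1208*22.9)) = 0.085815 mm


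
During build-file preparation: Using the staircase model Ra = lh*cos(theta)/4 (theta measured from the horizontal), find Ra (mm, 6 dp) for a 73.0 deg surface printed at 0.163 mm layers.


Ra = 0.163 * cos(73.0) / 4 = 0.011914 mm


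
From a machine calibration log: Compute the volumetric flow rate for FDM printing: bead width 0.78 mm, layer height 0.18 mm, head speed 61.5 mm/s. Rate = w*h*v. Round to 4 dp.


Rate = 0.78 * 0.18 * 61.5 = 8.6346 mm^3/s


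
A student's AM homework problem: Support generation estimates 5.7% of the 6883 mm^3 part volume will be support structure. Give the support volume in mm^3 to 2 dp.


V_support = 6883 * 0.057 = 392.33 mm^3


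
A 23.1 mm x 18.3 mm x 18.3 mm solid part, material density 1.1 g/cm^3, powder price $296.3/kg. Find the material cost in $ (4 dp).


V = 23.1 * 18.3 * 18.3 = 7735.959 mm^3 = 7.735959 cm^3
Mass = 7.735959 * 1.1 / 1000 = 0.00850955 kg
Cost = 0.00850955 * 296.3 = 2.5214 $


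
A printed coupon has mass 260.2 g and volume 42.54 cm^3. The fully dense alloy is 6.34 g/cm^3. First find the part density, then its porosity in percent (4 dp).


rho_part = 260.2 / 42.54 = 6.11659614 g/cm^3
Porosity = (1 - 6.11659614/6.34)*100 = 3.5237 %


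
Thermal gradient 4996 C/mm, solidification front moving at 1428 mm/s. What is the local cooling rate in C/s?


CR = 4996 * 1428 = 7134288 C/s


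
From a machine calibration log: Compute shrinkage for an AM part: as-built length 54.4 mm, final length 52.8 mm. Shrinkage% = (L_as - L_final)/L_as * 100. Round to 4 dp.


Shrinkage = ((54.4-52.8)/54.4)*100 = 2.9412 %


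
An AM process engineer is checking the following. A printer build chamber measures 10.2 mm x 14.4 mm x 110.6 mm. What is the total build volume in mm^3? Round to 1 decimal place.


V = 10.2 * 14.4 * 110.6 = 16244.9 mm^3


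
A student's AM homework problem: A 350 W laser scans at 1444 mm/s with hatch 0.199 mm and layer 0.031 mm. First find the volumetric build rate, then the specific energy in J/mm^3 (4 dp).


Build rate = 1444 * 0.199 * 0.031 = 8.908036 mm^3/s
SE = 350 / 8.908036 = 39.2904 J/mm^3


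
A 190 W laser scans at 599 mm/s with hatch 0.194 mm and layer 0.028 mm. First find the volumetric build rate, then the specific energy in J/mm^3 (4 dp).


Build rate = 599 * 0.194 * 0.028 = 3.253768 mm^3/s
SE = 190 / 3.253768 = 58.3938 J/mm^3


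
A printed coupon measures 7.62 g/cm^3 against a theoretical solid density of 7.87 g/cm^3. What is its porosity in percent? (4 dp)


Porosity = (1-7.62/7.87)*100 = 3.1766 %


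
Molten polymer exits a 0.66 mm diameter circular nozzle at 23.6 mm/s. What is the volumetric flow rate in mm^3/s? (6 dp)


A = pi*(0.66/2)^2 = 0.34211944 mm^2
Q = 0.34211944 * 23.6 = 8.074019 mm^3/s


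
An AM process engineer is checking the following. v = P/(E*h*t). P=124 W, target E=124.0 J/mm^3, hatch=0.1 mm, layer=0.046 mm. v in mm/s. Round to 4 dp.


v = 124 / (124.0*0.1*0.046) = 217.3913 mm/s


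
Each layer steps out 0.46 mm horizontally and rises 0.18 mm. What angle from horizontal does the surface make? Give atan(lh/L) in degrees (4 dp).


angle = atan(0.18/0.46) = 21.3706 degrees


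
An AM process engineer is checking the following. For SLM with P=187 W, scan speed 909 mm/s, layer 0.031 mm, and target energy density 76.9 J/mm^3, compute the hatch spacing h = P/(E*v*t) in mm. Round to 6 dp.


h = 187 / (76.9*909*0.031) = 0.086296 mm


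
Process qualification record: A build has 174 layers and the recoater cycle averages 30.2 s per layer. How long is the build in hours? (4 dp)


t = 174 * 30.2 / 3600 = 1.4597 hrs


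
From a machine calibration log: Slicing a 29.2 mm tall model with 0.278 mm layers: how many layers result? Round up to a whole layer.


Layers = ceil(29.2/0.278) = 106


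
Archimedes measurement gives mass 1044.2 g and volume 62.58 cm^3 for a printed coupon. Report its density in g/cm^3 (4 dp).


rho = 1044.2 / 62.58 = 16.6858 g/cm^3


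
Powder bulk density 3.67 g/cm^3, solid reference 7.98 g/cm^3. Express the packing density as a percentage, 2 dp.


Packing = (3.67/7.98)*100 = 45.99 %


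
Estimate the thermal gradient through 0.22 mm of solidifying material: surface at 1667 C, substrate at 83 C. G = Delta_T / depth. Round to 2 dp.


G = (1667-83)/0.22 = 7200.0 C/mm


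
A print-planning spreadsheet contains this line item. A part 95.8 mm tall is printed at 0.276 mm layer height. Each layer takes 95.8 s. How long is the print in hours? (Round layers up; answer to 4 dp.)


Layers = ceil(95.8/0.276) = 348
t = 348 * 95.8 / 3600 = 9.2607 hrs


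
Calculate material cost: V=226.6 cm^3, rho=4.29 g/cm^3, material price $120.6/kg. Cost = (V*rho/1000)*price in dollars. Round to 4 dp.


Mass = 226.6*4.29/1000 = 0.972114 kg
Cost = 0.972114 * 120.6 = 117.2369 $


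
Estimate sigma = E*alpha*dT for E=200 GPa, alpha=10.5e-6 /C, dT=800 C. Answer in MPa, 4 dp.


sigma = 200*1000 * 10.5e-6 * 800 = 1680.0 MPa


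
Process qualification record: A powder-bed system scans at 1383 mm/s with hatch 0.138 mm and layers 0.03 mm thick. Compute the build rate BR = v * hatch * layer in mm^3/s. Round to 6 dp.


Rate = 1383 * 0.138 * 0.03 = 5.72562 mm^3/s


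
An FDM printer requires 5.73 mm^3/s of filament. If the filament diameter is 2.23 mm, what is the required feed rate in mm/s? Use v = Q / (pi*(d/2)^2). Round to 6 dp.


A = pi*(2.23/2)^2 = 3.905707
v = 5.73 / 3.905707 = 1.467084 mm/s


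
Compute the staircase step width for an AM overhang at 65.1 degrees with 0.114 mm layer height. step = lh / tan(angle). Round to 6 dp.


step = 0.114 / tan(65.1) = 0.052917 mm


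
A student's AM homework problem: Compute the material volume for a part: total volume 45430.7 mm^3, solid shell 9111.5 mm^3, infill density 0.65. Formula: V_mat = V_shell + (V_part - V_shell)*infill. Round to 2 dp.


V_infill = (45430.7 - 9111.5) * 0.65 = 23607.48
V_total = 9111.5 + 23607.48 = 32718.98 mm^3


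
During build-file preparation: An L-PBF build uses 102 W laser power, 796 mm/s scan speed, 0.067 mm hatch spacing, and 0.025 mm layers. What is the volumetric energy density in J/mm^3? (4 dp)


E = 102 / (796*0.067*0.025) = 76.5019 J/mm^3


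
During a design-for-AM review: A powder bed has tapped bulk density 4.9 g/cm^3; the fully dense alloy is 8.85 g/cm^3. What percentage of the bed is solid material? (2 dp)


Packing = (4.9/8.85)*100 = 55.37 %


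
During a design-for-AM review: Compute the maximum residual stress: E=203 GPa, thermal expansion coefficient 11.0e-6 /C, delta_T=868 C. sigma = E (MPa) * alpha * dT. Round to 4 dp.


sigma = 203*1000 * 11.0e-6 * 868 = 1938.244 MPa


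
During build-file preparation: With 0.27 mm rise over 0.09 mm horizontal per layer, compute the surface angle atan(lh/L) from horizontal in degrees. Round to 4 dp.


angle = atan(0.27/0.09) = 71.5651 degrees


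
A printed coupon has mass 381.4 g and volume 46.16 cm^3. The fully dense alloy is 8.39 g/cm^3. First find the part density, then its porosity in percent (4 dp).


rho_part = 381.4 / 46.16 = 8.26256499 g/cm^3
Porosity = (1 - 8.26256499/8.39)*100 = 1.5189 %


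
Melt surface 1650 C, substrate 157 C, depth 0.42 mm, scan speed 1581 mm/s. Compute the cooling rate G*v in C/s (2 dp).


G = (1650-157)/0.42 = 3554.76190476 C/mm
CR = 3554.76190476 * 1581 = 5620078.57 C/s


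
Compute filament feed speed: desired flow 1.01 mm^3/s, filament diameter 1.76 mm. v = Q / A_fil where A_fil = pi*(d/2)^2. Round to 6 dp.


A = pi*(1.76/2)^2 = 2.432849
v = 1.01 / 2.432849 = 0.415151 mm/s


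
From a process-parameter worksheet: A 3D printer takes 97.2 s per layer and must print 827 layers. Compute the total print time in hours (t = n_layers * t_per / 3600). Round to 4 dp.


t = 827 * 97.2 / 3600 = 22.329 hrs


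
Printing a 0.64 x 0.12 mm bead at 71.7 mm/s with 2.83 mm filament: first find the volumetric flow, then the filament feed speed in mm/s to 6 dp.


Q = 0.64 * 0.12 * 71.7 = 5.50656 mm^3/s
A_fil = pi*(2.83/2)^2 = 6.29017535 mm^2
v_feed = 5.50656 / 6.29017535 = 0.875422 mm/s


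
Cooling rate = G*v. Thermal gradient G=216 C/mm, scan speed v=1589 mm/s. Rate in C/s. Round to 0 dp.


CR = 216 * 1589 = 343224 C/s


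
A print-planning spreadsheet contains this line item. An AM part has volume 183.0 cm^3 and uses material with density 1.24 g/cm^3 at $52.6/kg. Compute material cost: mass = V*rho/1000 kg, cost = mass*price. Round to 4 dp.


Mass = 183.0*1.24/1000 = 0.22692 kg
Cost = 0.22692 * 52.6 = 11.936 $


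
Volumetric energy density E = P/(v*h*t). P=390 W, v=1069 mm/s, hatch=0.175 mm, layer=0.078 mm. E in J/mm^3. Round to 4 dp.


E = 390 / (1069*0.175*0.078) = 26.7272 J/mm^3


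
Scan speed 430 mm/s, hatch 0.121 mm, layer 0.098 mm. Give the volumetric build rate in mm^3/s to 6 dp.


Rate = 430 * 0.121 * 0.098 = 5.09894 mm^3/s


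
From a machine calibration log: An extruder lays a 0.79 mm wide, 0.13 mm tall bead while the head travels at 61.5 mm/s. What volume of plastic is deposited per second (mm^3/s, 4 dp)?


Rate = 0.79 * 0.13 * 61.5 = 6.3161 mm^3/s


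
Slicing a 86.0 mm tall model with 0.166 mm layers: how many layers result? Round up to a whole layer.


Layers = ceil(86.0/0.166) = 519


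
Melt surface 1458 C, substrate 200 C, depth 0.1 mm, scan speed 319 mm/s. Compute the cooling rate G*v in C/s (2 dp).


G = (1458-200)/0.1 = 12580.0 C/mm
CR = 12580.0 * 319 = 4013020.0 C/s


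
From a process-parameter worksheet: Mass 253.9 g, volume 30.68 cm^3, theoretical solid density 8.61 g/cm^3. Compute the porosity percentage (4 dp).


rho_part = 253.9 / 30.68 = 8.27574967 g/cm^3
Porosity = (1 - 8.27574967/8.61)*100 = 3.8821 %


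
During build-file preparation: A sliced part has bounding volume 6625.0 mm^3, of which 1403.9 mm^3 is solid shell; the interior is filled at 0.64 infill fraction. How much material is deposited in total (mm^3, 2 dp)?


V_infill = (6625.0 - 1403.9) * 0.64 = 3341.5
V_total = 1403.9 + 3341.5 = 4745.4 mm^3


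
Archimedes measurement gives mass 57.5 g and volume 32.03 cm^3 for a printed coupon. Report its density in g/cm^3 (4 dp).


rho = 57.5 / 32.03 = 1.7952 g/cm^3


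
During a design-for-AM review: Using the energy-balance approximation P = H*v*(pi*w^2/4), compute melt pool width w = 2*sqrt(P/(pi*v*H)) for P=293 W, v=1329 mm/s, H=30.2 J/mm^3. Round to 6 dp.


w = 2*sqrt(293/(pi*1329*30.2)) = 0.09641 mm


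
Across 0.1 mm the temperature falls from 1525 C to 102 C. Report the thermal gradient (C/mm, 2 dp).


G = (1525-102)/0.1 = 14230.0 C/mm


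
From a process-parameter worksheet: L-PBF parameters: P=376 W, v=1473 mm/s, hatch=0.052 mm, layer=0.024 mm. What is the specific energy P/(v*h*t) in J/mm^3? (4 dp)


Build rate = 1473 * 0.052 * 0.024 = 1.838304 mm^3/s
SE = 376 / 1.838304 = 204.5364 J/mm^3


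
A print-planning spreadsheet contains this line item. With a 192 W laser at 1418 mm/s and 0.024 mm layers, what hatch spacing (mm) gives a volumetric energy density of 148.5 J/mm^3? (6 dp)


h = 192 / (148.5*1418*0.024) = 0.037992 mm


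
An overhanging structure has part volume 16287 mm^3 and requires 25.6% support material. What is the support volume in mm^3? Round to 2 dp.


V_support = 16287 * 0.256 = 4169.47 mm^3


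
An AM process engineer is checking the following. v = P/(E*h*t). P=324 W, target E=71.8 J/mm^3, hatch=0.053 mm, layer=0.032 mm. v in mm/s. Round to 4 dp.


v = 324 / (71.8*0.053*0.032) = 2660.6927 mm/s


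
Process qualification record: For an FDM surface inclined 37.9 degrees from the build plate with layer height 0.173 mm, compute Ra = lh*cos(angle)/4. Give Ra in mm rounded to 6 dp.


Ra = 0.173 * cos(37.9) / 4 = 0.034128 mm


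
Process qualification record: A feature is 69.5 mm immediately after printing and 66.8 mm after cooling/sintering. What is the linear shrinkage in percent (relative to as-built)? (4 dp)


Shrinkage = ((69.5-66.8)/69.5)*100 = 3.8849 %


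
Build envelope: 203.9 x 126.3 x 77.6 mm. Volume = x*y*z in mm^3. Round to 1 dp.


V = 203.9 * 126.3 * 77.6 = 1998399.4 mm^3


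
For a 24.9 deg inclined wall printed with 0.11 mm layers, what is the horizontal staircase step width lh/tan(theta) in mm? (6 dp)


step = 0.11 / tan(24.9) = 0.236975 mm


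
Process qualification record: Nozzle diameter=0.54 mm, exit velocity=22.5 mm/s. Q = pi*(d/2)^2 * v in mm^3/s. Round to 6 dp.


A = pi*(0.54/2)^2 = 0.2290221 mm^2
Q = 0.2290221 * 22.5 = 5.152997 mm^3/s


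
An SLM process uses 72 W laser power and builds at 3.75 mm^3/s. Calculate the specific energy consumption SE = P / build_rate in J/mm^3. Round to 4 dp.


SE = 72 / 3.75 = 19.2 J/mm^3


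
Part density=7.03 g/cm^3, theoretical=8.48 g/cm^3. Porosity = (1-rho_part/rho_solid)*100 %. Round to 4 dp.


Porosity = (1-7.03/8.48)*100 = 17.0991 %


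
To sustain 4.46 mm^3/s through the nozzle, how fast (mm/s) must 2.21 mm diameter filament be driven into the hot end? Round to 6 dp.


A = pi*(2.21/2)^2 = 3.835963
v = 4.46 / 3.835963 = 1.162681 mm/s


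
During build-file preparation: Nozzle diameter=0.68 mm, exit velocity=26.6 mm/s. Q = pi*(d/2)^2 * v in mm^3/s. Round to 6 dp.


A = pi*(0.68/2)^2 = 0.36316811 mm^2
Q = 0.36316811 * 26.6 = 9.660272 mm^3/s


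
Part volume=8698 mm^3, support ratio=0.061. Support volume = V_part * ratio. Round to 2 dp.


V_support = 8698 * 0.061 = 530.58 mm^3


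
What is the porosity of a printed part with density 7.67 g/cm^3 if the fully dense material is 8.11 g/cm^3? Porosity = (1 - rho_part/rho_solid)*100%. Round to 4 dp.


Porosity = (1-7.67/8.11)*100 = 5.4254 %


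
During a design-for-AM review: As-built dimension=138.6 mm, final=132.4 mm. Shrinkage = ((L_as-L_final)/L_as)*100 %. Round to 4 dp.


Shrinkage = ((138.6-132.4)/138.6)*100 = 4.4733 %


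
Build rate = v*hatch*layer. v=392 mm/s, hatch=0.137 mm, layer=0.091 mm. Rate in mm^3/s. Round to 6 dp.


Rate = 392 * 0.137 * 0.091 = 4.887064 mm^3/s


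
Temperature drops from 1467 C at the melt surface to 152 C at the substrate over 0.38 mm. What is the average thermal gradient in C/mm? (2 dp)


G = (1467-152)/0.38 = 3460.53 C/mm


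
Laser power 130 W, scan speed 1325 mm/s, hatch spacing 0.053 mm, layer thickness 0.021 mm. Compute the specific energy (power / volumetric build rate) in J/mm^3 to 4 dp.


Build rate = 1325 * 0.053 * 0.021 = 1.474725 mm^3/s
SE = 130 / 1.474725 = 88.152 J/mm^3


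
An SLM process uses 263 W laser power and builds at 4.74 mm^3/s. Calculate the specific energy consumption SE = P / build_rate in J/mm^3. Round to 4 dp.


SE = 263 / 4.74 = 55.4852 J/mm^3


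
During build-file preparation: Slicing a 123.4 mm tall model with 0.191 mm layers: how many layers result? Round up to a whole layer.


Layers = ceil(123.4/0.191) = 647


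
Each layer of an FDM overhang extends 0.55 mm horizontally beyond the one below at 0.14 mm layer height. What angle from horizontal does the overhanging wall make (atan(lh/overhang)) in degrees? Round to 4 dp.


angle = atan(0.14/0.55) = 14.2811 degrees


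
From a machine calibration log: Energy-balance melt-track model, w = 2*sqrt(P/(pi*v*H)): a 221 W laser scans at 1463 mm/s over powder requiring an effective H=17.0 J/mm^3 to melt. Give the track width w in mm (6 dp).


w = 2*sqrt(221/(pi*1463*17.0)) = 0.106366 mm


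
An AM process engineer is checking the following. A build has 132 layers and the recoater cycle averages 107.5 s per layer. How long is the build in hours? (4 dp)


t = 132 * 107.5 / 3600 = 3.9417 hrs


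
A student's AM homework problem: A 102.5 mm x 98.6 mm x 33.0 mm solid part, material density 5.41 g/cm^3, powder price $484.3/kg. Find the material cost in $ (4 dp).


V = 102.5 * 98.6 * 33.0 = 333514.5 mm^3 = 333.5145 cm^3
Mass = 333.5145 * 5.41 / 1000 = 1.80431345 kg
Cost = 1.80431345 * 484.3 = 873.829 $


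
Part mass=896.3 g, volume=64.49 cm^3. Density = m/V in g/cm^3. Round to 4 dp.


rho = 896.3 / 64.49 = 13.8983 g/cm^3


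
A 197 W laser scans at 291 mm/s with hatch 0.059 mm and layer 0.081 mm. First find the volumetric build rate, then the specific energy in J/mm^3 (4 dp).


Build rate = 291 * 0.059 * 0.081 = 1.390689 mm^3/s
SE = 197 / 1.390689 = 141.6564 J/mm^3


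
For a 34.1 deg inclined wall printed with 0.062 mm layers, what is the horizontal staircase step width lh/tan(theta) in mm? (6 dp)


step = 0.062 / tan(34.1) = 0.091574 mm


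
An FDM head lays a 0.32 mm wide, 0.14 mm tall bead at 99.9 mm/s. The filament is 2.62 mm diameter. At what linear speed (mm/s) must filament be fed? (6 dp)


Q = 0.32 * 0.14 * 99.9 = 4.47552 mm^3/s
A_fil = pi*(2.62/2)^2 = 5.39128715 mm^2
v_feed = 4.47552 / 5.39128715 = 0.830139 mm/s


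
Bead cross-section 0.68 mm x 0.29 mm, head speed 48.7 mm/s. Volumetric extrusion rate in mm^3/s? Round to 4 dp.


Rate = 0.68 * 0.29 * 48.7 = 9.6036 mm^3/s


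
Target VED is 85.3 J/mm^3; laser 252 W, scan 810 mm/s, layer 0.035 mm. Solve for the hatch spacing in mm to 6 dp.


h = 252 / (85.3*810*0.035) = 0.104207 mm


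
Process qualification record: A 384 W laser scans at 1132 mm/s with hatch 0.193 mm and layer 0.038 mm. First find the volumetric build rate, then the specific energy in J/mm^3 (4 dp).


Build rate = 1132 * 0.193 * 0.038 = 8.302088 mm^3/s
SE = 384 / 8.302088 = 46.2534 J/mm^3


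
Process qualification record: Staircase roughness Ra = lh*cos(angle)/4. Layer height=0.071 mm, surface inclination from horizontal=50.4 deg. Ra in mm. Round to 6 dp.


Ra = 0.071 * cos(50.4) / 4 = 0.011314 mm


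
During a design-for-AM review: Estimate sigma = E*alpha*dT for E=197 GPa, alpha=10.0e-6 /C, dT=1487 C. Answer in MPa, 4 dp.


sigma = 197*1000 * 10.0e-6 * 1487 = 2929.39 MPa


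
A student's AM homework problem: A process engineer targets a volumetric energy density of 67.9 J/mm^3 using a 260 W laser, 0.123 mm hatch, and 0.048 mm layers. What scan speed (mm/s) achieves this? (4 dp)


v = 260 / (67.9*0.123*0.048) = 648.5706 mm/s


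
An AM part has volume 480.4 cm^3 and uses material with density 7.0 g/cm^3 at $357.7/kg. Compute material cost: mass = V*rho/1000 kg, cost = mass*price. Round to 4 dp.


Mass = 480.4*7.0/1000 = 3.3628 kg
Cost = 3.3628 * 357.7 = 1202.8736 $


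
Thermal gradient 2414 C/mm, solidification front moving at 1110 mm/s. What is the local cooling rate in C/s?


CR = 2414 * 1110 = 2679540 C/s


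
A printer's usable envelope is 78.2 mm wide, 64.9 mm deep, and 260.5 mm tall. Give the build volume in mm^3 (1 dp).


V = 78.2 * 64.9 * 260.5 = 1322084.4 mm^3


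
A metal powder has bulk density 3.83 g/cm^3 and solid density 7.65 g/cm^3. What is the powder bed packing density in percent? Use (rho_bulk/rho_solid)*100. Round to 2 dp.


Packing = (3.83/7.65)*100 = 50.07 %


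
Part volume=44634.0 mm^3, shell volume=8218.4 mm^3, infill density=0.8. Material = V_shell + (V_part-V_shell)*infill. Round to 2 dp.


V_infill = (44634.0 - 8218.4) * 0.8 = 29132.48
V_total = 8218.4 + 29132.48 = 37350.88 mm^3


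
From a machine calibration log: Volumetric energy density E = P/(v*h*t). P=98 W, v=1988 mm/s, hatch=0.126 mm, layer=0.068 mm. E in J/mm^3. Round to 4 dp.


E = 98 / (1988*0.126*0.068) = 5.7535 J/mm^3


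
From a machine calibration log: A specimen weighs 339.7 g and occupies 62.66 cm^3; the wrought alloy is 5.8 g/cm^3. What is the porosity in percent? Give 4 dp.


rho_part = 339.7 / 62.66 = 5.42132142 g/cm^3
Porosity = (1 - 5.42132142/5.8)*100 = 6.5289 %


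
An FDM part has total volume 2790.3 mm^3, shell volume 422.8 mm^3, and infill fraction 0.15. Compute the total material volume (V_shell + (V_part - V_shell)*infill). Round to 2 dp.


V_infill = (2790.3 - 422.8) * 0.15 = 355.13
V_total = 422.8 + 355.13 = 777.93 mm^3


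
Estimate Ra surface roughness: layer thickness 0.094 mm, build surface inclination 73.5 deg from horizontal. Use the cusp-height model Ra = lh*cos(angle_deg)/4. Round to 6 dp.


Ra = 0.094 * cos(73.5) / 4 = 0.006674 mm


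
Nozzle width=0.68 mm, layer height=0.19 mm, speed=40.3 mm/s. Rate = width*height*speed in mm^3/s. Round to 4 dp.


Rate = 0.68 * 0.19 * 40.3 = 5.2068 mm^3/s


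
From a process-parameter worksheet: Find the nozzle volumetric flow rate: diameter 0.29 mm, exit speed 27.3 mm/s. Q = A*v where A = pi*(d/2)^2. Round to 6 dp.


A = pi*(0.29/2)^2 = 0.06605199 mm^2
Q = 0.06605199 * 27.3 = 1.803219 mm^3/s


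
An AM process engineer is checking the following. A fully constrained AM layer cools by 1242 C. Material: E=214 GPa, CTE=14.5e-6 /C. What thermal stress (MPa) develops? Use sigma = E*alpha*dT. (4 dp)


sigma = 214*1000 * 14.5e-6 * 1242 = 3853.926 MPa


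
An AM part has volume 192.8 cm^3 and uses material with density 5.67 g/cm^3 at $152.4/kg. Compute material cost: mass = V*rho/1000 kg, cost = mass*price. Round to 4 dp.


Mass = 192.8*5.67/1000 = 1.093176 kg
Cost = 1.093176 * 152.4 = 166.6 $


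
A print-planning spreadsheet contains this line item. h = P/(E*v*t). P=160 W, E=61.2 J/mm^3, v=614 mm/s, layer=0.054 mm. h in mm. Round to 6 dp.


h = 160 / (61.2*614*0.054) = 0.078851 mm


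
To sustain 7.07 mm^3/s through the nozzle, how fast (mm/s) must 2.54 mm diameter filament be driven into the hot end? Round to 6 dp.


A = pi*(2.54/2)^2 = 5.067075
v = 7.07 / 5.067075 = 1.395282 mm/s


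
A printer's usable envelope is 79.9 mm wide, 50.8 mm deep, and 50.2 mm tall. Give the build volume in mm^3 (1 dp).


V = 79.9 * 50.8 * 50.2 = 203757.8 mm^3


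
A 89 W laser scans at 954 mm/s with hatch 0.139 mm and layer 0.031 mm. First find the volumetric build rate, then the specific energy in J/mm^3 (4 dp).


Build rate = 954 * 0.139 * 0.031 = 4.110786 mm^3/s
SE = 89 / 4.110786 = 21.6504 J/mm^3


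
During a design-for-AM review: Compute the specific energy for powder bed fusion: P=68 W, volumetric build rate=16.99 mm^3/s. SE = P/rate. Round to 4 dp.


SE = 68 / 16.99 = 4.0024 J/mm^3


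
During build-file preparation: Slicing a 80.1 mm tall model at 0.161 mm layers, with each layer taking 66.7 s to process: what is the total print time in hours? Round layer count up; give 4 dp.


Layers = ceil(80.1/0.161) = 498
t = 498 * 66.7 / 3600 = 9.2268 hrs


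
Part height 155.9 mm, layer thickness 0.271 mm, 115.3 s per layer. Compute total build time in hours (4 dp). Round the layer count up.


Layers = ceil(155.9/0.271) = 576
t = 576 * 115.3 / 3600 = 18.448 hrs


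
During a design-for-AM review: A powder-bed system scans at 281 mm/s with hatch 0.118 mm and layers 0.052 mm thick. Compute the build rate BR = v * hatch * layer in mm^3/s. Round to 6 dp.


Rate = 281 * 0.118 * 0.052 = 1.724216 mm^3/s


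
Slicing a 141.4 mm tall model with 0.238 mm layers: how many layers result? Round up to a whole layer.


Layers = ceil(141.4/0.238) = 595


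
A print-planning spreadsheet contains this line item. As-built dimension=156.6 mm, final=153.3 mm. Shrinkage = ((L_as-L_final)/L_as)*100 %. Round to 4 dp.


Shrinkage = ((156.6-153.3)/156.6)*100 = 2.1073 %


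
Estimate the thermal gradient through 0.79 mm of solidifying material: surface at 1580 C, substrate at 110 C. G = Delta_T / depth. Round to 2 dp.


G = (1580-110)/0.79 = 1860.76 C/mm


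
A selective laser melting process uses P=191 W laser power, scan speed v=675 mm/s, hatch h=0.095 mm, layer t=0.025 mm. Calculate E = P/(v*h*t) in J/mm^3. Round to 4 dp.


E = 191 / (675*0.095*0.025) = 119.1423 J/mm^3


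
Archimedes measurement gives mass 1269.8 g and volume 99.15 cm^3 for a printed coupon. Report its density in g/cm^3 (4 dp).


rho = 1269.8 / 99.15 = 12.8069 g/cm^3


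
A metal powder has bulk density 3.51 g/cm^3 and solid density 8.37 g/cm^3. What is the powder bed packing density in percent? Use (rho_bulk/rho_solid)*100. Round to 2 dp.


Packing = (3.51/8.37)*100 = 41.94 %


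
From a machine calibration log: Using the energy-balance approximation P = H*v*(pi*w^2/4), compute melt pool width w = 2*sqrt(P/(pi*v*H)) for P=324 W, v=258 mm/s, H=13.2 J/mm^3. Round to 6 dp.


w = 2*sqrt(324/(pi*258*13.2)) = 0.348041 mm


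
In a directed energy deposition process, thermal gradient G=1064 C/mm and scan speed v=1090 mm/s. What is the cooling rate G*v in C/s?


CR = 1064 * 1090 = 1159760 C/s


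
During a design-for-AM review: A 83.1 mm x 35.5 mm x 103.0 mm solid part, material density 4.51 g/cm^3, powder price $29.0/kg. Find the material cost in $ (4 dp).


V = 83.1 * 35.5 * 103.0 = 303855.15 mm^3 = 303.85515 cm^3
Mass = 303.85515 * 4.51 / 1000 = 1.37038673 kg
Cost = 1.37038673 * 29.0 = 39.7412 $


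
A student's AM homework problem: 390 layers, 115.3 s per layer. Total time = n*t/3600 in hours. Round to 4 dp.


t = 390 * 115.3 / 3600 = 12.4908 hrs


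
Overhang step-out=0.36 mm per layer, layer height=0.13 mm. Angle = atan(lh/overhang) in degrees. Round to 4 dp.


angle = atan(0.13/0.36) = 19.8552 degrees


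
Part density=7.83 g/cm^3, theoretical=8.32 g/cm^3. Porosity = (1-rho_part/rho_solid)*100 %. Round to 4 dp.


Porosity = (1-7.83/8.32)*100 = 5.8894 %


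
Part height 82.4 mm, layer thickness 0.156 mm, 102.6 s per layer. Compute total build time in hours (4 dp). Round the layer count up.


Layers = ceil(82.4/0.156) = 529
t = 529 * 102.6 / 3600 = 15.0765 hrs


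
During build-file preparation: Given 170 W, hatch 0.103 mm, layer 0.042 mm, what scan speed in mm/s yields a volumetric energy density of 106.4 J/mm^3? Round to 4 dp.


v = 170 / (106.4*0.103*0.042) = 369.3353 mm/s


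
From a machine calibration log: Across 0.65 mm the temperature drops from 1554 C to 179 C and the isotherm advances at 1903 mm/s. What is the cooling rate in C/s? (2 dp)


G = (1554-179)/0.65 = 2115.38461538 C/mm
CR = 2115.38461538 * 1903 = 4025576.92 C/s


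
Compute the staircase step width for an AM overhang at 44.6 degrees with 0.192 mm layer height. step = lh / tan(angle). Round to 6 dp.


step = 0.192 / tan(44.6) = 0.1947 mm


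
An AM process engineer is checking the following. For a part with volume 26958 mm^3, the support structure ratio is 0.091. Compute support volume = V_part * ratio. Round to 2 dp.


V_support = 26958 * 0.091 = 2453.18 mm^3


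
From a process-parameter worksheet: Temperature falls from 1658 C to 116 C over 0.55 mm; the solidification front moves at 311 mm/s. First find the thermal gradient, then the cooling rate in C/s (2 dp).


G = (1658-116)/0.55 = 2803.63636364 C/mm
CR = 2803.63636364 * 311 = 871930.91 C/s


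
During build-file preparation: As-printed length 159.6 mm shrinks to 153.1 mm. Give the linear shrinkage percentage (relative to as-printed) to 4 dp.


Shrinkage = ((159.6-153.1)/159.6)*100 = 4.0727 %


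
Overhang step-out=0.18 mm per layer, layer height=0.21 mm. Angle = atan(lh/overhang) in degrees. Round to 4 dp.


angle = atan(0.21/0.18) = 49.3987 degrees


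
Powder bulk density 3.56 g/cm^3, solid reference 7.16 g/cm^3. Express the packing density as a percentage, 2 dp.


Packing = (3.56/7.16)*100 = 49.72 %


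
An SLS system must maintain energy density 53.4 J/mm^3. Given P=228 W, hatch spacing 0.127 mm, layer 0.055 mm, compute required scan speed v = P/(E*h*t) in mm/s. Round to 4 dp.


v = 228 / (53.4*0.127*0.055) = 611.2617 mm/s


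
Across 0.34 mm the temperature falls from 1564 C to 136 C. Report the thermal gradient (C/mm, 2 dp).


G = (1564-136)/0.34 = 4200.0 C/mm


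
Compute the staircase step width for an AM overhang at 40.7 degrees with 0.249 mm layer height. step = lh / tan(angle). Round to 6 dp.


step = 0.249 / tan(40.7) = 0.289489 mm


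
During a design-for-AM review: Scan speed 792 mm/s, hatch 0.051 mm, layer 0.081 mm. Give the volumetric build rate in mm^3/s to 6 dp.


Rate = 792 * 0.051 * 0.081 = 3.271752 mm^3/s


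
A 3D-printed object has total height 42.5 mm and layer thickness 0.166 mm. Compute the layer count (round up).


Layers = ceil(42.5/0.166) = 257


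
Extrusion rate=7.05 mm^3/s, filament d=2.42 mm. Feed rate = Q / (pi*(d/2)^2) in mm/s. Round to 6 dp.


A = pi*(2.42/2)^2 = 4.599606
v = 7.05 / 4.599606 = 1.53274 mm/s


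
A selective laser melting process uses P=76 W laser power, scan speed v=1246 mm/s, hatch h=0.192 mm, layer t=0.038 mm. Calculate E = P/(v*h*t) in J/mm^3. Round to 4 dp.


E = 76 / (1246*0.192*0.038) = 8.3601 J/mm^3


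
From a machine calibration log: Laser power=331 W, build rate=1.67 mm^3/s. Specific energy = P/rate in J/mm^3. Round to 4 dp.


SE = 331 / 1.67 = 198.2036 J/mm^3


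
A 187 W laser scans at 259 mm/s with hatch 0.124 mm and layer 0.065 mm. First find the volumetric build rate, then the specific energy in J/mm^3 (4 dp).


Build rate = 259 * 0.124 * 0.065 = 2.08754 mm^3/s
SE = 187 / 2.08754 = 89.5791 J/mm^3


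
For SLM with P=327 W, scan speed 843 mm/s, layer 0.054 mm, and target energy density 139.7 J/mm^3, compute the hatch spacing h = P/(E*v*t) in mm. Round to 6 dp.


h = 327 / (139.7*843*0.054) = 0.05142 mm


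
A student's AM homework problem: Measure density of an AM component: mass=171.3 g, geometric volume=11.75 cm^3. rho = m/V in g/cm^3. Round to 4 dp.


rho = 171.3 / 11.75 = 14.5787 g/cm^3


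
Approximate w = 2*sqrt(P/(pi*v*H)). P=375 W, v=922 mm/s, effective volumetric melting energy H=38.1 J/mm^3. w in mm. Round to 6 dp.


w = 2*sqrt(375/(pi*922*38.1)) = 0.116585 mm


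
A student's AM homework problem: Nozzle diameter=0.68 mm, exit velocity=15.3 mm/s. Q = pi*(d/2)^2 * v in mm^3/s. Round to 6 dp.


A = pi*(0.68/2)^2 = 0.36316811 mm^2
Q = 0.36316811 * 15.3 = 5.556472 mm^3/s


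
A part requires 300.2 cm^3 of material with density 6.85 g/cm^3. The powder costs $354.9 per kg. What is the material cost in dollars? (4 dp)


Mass = 300.2*6.85/1000 = 2.05637 kg
Cost = 2.05637 * 354.9 = 729.8057 $


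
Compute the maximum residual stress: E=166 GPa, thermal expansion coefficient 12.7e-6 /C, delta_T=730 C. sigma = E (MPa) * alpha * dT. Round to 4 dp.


sigma = 166*1000 * 12.7e-6 * 730 = 1538.986 MPa


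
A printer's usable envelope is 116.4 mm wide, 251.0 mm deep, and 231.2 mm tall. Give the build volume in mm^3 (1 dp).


V = 116.4 * 251.0 * 231.2 = 6754831.7 mm^3


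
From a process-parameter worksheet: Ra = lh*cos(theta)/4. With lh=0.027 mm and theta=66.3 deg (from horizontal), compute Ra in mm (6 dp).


Ra = 0.027 * cos(66.3) / 4 = 0.002713 mm


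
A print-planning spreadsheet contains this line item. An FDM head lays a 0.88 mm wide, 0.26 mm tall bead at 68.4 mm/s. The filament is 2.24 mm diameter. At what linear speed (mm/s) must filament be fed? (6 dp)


Q = 0.88 * 0.26 * 68.4 = 15.64992 mm^3/s
A_fil = pi*(2.24/2)^2 = 3.94081382 mm^2
v_feed = 15.64992 / 3.94081382 = 3.971241 mm/s
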